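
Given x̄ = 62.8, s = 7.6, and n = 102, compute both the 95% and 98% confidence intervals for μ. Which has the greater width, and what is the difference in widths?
98% CI is wider by 0.57

df = 101
95% CI: t* = 1.984, (61.31, 64.29), width = 2 · t* · s/√n = 2.99
98% CI: t* = 2.364, (61.02, 64.58), width = 2 · t* · s/√n = 3.56

The 98% CI is wider by 3.56 - 2.99 = 0.57.
Higher confidence requires a wider interval.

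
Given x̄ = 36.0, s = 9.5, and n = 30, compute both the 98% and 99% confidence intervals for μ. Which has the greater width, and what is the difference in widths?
99% CI is wider by 1.02

df = 29
98% CI: t* = 2.462, (31.73, 40.27), width = 2 · t* · s/√n = 8.54
99% CI: t* = 2.756, (31.22, 40.78), width = 2 · t* · s/√n = 9.56

The 99% CI is wider by 9.56 - 8.54 = 1.02.
Higher confidence requires a wider interval.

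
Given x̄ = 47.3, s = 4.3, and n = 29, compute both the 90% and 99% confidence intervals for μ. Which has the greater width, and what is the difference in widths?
99% CI is wider by 1.69

df = 28
90% CI: t* = 1.701, (45.94, 48.66), width = 2 · t* · s/√n = 2.72
99% CI: t* = 2.763, (45.09, 49.51), width = 2 · t* · s/√n = 4.41

The 99% CI is wider by 4.41 - 2.72 = 1.69.
Higher confidence requires a wider interval.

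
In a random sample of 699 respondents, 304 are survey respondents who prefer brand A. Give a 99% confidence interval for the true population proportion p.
(0.387, 0.483)

Proportion CI:
p̂ = 304/699 = 0.43491
SE = √(p̂(1-p̂)/n) = √(0.43491 · 0.56509 / 699) = 0.01875

z* = 2.576
Margin = z* · SE = 2.576 · 0.01875 = 0.0483

CI: 0.43491 ± 0.0483 = (0.387, 0.483)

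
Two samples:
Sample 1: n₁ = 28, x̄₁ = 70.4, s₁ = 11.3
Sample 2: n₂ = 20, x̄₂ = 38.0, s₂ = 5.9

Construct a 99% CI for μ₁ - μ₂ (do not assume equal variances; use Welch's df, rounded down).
(25.63, 39.17)

Difference: x̄₁ - x̄₂ = 32.40
SE = √(s₁²/n₁ + s₂²/n₂) = √(11.3²/28 + 5.9²/20) = 2.5102
df = 42.70 → 42 (Welch–Satterthwaite, rounded down)
t* = 2.698

CI: 32.40 ± 2.698 · 2.5102 = 32.40 ± 6.77 = (25.63, 39.17)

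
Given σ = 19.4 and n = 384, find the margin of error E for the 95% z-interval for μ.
Margin of error = 1.94

Margin of error = z* · σ/√n
= 1.960 · 19.4/√384
= 1.960 · 19.4/19.5959
= 1.94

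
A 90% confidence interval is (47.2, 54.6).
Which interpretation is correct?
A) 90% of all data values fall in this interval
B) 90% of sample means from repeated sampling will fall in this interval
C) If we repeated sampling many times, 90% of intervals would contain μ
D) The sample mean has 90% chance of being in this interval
C

A) Wrong — a CI is about the parameter μ, not individual data values.
B) Wrong — coverage applies to intervals containing μ, not to future x̄ values.
C) Correct — this is the frequentist long-run coverage interpretation.
D) Wrong — x̄ is observed and sits in the interval by construction.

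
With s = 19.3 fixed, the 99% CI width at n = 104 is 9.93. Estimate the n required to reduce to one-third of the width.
n ≈ 936

CI width ∝ 1/√n
To reduce width by factor 3, need √n to grow by 3 → need 3² = 9 times as many samples.

Current: n = 104, width = 9.93
New: n = 936, width ≈ 3.26

Width reduced by factor of 9.93/3.26 = 3.05.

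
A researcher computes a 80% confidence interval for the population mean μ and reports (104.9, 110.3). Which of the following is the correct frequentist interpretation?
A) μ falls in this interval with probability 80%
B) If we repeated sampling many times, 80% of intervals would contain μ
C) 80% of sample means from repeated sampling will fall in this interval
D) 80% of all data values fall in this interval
B

A) Wrong — μ is fixed; the randomness lives in the interval, not in μ.
B) Correct — this is the frequentist long-run coverage interpretation.
C) Wrong — coverage applies to intervals containing μ, not to future x̄ values.
D) Wrong — a CI is about the parameter μ, not individual data values.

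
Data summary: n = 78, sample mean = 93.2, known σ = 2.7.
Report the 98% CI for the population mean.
(92.49, 93.91)

z-interval (σ known):
z* = 2.326 for 98% confidence

Margin of error = z* · σ/√n = 2.326 · 2.7/√78 = 0.71

CI: (93.2 - 0.71, 93.2 + 0.71) = (92.49, 93.91)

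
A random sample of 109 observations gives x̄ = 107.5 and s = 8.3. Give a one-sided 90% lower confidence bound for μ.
μ ≥ 106.48

Lower bound (one-sided):
t* = 1.289 (one-sided for 90%)
Lower bound = x̄ - t* · s/√n = 107.5 - 1.289 · 8.3/√109 = 106.48

We are 90% confident that μ ≥ 106.48.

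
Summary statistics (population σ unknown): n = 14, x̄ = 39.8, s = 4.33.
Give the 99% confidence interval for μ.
(36.31, 43.29)

t-interval (σ unknown):
df = n - 1 = 13
t* = 3.012 for 99% confidence

Margin of error = t* · s/√n = 3.012 · 4.33/√14 = 3.49

CI: (36.31, 43.29)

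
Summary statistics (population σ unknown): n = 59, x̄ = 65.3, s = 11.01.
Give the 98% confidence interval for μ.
(61.87, 68.73)

t-interval (σ unknown):
df = n - 1 = 58
t* = 2.392 for 98% confidence

Margin of error = t* · s/√n = 2.392 · 11.01/√59 = 3.43

CI: (61.87, 68.73)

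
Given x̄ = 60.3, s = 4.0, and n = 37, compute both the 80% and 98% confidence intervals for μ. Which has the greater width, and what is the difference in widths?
98% CI is wider by 1.48

df = 36
80% CI: t* = 1.306, (59.44, 61.16), width = 2 · t* · s/√n = 1.72
98% CI: t* = 2.434, (58.70, 61.90), width = 2 · t* · s/√n = 3.20

The 98% CI is wider by 3.20 - 1.72 = 1.48.
Higher confidence requires a wider interval.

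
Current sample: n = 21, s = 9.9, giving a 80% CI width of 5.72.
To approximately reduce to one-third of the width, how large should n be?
n ≈ 189

CI width ∝ 1/√n
To reduce width by factor 3, need √n to grow by 3 → need 3² = 9 times as many samples.

Current: n = 21, width = 5.72
New: n = 189, width ≈ 1.85

Width reduced by factor of 5.72/1.85 = 3.09.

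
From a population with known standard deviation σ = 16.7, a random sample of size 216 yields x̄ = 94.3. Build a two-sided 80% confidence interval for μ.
(92.84, 95.76)

z-interval (σ known):
z* = 1.282 for 80% confidence

Margin of error = z* · σ/√n = 1.282 · 16.7/√216 = 1.46

CI: (94.3 - 1.46, 94.3 + 1.46) = (92.84, 95.76)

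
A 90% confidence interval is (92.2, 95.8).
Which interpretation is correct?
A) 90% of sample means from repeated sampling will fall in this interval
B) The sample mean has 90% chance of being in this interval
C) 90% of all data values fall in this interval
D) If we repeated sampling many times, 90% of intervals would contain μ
D

A) Wrong — coverage applies to intervals containing μ, not to future x̄ values.
B) Wrong — x̄ is observed and sits in the interval by construction.
C) Wrong — a CI is about the parameter μ, not individual data values.
D) Correct — this is the frequentist long-run coverage interpretation.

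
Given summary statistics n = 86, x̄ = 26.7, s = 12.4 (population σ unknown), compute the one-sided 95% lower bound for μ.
μ ≥ 24.48

Lower bound (one-sided):
t* = 1.663 (one-sided for 95%)
Lower bound = x̄ - t* · s/√n = 26.7 - 1.663 · 12.4/√86 = 24.48

We are 95% confident that μ ≥ 24.48.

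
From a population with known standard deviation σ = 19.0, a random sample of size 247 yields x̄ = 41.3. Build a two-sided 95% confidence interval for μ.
(38.93, 43.67)

z-interval (σ known):
z* = 1.960 for 95% confidence

Margin of error = z* · σ/√n = 1.960 · 19.0/√247 = 2.37

CI: (41.3 - 2.37, 41.3 + 2.37) = (38.93, 43.67)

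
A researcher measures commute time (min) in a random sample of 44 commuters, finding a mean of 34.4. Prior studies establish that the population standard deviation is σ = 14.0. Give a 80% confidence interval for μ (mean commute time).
(31.69, 37.11)

z-interval (σ known):
z* = 1.282 for 80% confidence

Margin of error = z* · σ/√n = 1.282 · 14.0/√44 = 2.71

CI: (34.4 - 2.71, 34.4 + 2.71) = (31.69, 37.11)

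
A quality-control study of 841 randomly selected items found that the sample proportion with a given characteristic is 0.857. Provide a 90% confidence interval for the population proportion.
(0.837, 0.877)

Proportion CI:
SE = √(p̂(1-p̂)/n) = √(0.857 · 0.143 / 841) = 0.01207

z* = 1.645
Margin = z* · SE = 1.645 · 0.01207 = 0.0199

CI: 0.857 ± 0.0199 = (0.837, 0.877)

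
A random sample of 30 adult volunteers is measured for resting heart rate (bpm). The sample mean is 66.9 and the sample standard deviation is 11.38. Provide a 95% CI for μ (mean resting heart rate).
(62.65, 71.15)

t-interval (σ unknown):
df = n - 1 = 29
t* = 2.045 for 95% confidence

Margin of error = t* · s/√n = 2.045 · 11.38/√30 = 4.25

CI: (62.65, 71.15)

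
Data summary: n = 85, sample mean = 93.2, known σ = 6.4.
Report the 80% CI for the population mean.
(92.31, 94.09)

z-interval (σ known):
z* = 1.282 for 80% confidence

Margin of error = z* · σ/√n = 1.282 · 6.4/√85 = 0.89

CI: (93.2 - 0.89, 93.2 + 0.89) = (92.31, 94.09)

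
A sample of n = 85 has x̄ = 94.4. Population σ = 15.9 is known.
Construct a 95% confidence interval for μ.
(91.02, 97.78)

z-interval (σ known):
z* = 1.960 for 95% confidence

Margin of error = z* · σ/√n = 1.960 · 15.9/√85 = 3.38

CI: (94.4 - 3.38, 94.4 + 3.38) = (91.02, 97.78)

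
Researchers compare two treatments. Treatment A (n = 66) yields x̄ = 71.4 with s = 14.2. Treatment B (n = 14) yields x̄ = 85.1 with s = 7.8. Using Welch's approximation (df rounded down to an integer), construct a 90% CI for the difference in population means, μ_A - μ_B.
(-18.30, -9.10)

Difference: x̄₁ - x̄₂ = -13.70
SE = √(s₁²/n₁ + s₂²/n₂) = √(14.2²/66 + 7.8²/14) = 2.7205
df = 34.31 → 34 (Welch–Satterthwaite, rounded down)
t* = 1.691

CI: -13.70 ± 1.691 · 2.7205 = -13.70 ± 4.60 = (-18.30, -9.10)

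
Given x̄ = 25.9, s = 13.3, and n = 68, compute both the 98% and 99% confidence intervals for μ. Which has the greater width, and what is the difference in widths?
99% CI is wider by 0.86

df = 67
98% CI: t* = 2.383, (22.06, 29.74), width = 2 · t* · s/√n = 7.69
99% CI: t* = 2.651, (21.62, 30.18), width = 2 · t* · s/√n = 8.55

The 99% CI is wider by 8.55 - 7.69 = 0.86.
Higher confidence requires a wider interval.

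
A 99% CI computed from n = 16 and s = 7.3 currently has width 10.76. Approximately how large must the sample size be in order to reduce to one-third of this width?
n ≈ 144

CI width ∝ 1/√n
To reduce width by factor 3, need √n to grow by 3 → need 3² = 9 times as many samples.

Current: n = 16, width = 10.76
New: n = 144, width ≈ 3.18

Width reduced by factor of 10.76/3.18 = 3.38.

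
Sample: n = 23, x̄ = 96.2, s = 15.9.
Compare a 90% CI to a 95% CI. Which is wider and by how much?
95% CI is wider by 2.36

df = 22
90% CI: t* = 1.717, (90.51, 101.89), width = 2 · t* · s/√n = 11.39
95% CI: t* = 2.074, (89.32, 103.08), width = 2 · t* · s/√n = 13.75

The 95% CI is wider by 13.75 - 11.39 = 2.36.
Higher confidence requires a wider interval.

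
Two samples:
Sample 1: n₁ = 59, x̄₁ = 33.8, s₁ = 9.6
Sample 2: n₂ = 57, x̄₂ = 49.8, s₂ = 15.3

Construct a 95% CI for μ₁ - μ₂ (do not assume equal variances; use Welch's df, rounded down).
(-20.73, -11.27)

Difference: x̄₁ - x̄₂ = -16.00
SE = √(s₁²/n₁ + s₂²/n₂) = √(9.6²/59 + 15.3²/57) = 2.3809
df = 93.62 → 93 (Welch–Satterthwaite, rounded down)
t* = 1.986

CI: -16.00 ± 1.986 · 2.3809 = -16.00 ± 4.73 = (-20.73, -11.27)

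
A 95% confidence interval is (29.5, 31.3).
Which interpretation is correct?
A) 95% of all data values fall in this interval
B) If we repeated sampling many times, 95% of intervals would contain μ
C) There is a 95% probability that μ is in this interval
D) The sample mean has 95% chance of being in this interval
B

A) Wrong — a CI is about the parameter μ, not individual data values.
B) Correct — this is the frequentist long-run coverage interpretation.
C) Wrong — μ is fixed; the randomness lives in the interval, not in μ.
D) Wrong — x̄ is observed and sits in the interval by construction.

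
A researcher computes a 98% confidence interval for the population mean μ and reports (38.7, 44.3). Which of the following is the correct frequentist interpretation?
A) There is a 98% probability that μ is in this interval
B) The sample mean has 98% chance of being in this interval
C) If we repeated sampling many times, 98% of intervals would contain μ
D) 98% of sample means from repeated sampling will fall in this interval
C

A) Wrong — μ is fixed; the randomness lives in the interval, not in μ.
B) Wrong — x̄ is observed and sits in the interval by construction.
C) Correct — this is the frequentist long-run coverage interpretation.
D) Wrong — coverage applies to intervals containing μ, not to future x̄ values.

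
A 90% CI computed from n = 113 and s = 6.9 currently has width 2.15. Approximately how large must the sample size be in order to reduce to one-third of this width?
n ≈ 1017

CI width ∝ 1/√n
To reduce width by factor 3, need √n to grow by 3 → need 3² = 9 times as many samples.

Current: n = 113, width = 2.15
New: n = 1017, width ≈ 0.71

Width reduced by factor of 2.15/0.71 = 3.03.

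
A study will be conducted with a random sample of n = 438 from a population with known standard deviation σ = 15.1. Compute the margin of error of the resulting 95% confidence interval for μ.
Margin of error = 1.41

Margin of error = z* · σ/√n
= 1.960 · 15.1/√438
= 1.960 · 15.1/20.9284
= 1.41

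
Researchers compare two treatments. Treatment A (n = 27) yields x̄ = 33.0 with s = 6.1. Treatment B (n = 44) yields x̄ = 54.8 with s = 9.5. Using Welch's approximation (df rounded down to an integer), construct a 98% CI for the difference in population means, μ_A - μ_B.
(-26.21, -17.39)

Difference: x̄₁ - x̄₂ = -21.80
SE = √(s₁²/n₁ + s₂²/n₂) = √(6.1²/27 + 9.5²/44) = 1.8518
df = 68.82 → 68 (Welch–Satterthwaite, rounded down)
t* = 2.382

CI: -21.80 ± 2.382 · 1.8518 = -21.80 ± 4.41 = (-26.21, -17.39)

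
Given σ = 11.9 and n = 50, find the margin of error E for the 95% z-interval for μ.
Margin of error = 3.30

Margin of error = z* · σ/√n
= 1.960 · 11.9/√50
= 1.960 · 11.9/7.0711
= 3.30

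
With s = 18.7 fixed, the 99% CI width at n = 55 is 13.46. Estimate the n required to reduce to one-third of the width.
n ≈ 495

CI width ∝ 1/√n
To reduce width by factor 3, need √n to grow by 3 → need 3² = 9 times as many samples.

Current: n = 55, width = 13.46
New: n = 495, width ≈ 4.35

Width reduced by factor of 13.46/4.35 = 3.09.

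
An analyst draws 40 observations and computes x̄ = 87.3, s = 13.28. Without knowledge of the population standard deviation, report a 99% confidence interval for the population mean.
(81.61, 92.99)

t-interval (σ unknown):
df = n - 1 = 39
t* = 2.708 for 99% confidence

Margin of error = t* · s/√n = 2.708 · 13.28/√40 = 5.69

CI: (81.61, 92.99)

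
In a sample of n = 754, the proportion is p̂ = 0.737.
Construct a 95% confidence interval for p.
(0.706, 0.768)

Proportion CI:
SE = √(p̂(1-p̂)/n) = √(0.737 · 0.263 / 754) = 0.01603

z* = 1.960
Margin = z* · SE = 1.960 · 0.01603 = 0.0314

CI: 0.737 ± 0.0314 = (0.706, 0.768)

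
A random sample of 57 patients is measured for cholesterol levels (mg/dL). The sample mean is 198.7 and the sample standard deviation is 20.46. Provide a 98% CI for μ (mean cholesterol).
(192.21, 205.19)

t-interval (σ unknown):
df = n - 1 = 56
t* = 2.395 for 98% confidence

Margin of error = t* · s/√n = 2.395 · 20.46/√57 = 6.49

CI: (192.21, 205.19)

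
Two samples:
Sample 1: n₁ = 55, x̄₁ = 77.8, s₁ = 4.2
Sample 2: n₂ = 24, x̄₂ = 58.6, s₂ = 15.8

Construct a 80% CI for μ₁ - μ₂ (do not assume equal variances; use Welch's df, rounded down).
(14.88, 23.52)

Difference: x̄₁ - x̄₂ = 19.20
SE = √(s₁²/n₁ + s₂²/n₂) = √(4.2²/55 + 15.8²/24) = 3.2745
df = 24.43 → 24 (Welch–Satterthwaite, rounded down)
t* = 1.318

CI: 19.20 ± 1.318 · 3.2745 = 19.20 ± 4.32 = (14.88, 23.52)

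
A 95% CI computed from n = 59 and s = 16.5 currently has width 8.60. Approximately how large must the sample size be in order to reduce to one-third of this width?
n ≈ 531

CI width ∝ 1/√n
To reduce width by factor 3, need √n to grow by 3 → need 3² = 9 times as many samples.

Current: n = 59, width = 8.60
New: n = 531, width ≈ 2.81

Width reduced by factor of 8.60/2.81 = 3.06.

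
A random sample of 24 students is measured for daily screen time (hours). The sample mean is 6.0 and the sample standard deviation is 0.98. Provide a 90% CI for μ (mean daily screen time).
(5.66, 6.34)

t-interval (σ unknown):
df = n - 1 = 23
t* = 1.714 for 90% confidence

Margin of error = t* · s/√n = 1.714 · 0.98/√24 = 0.34

CI: (5.66, 6.34)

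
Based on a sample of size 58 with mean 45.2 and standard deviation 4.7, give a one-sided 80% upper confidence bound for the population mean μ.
μ ≤ 45.72

Upper bound (one-sided):
t* = 0.848 (one-sided for 80%)
Upper bound = x̄ + t* · s/√n = 45.2 + 0.848 · 4.7/√58 = 45.72

We are 80% confident that μ ≤ 45.72.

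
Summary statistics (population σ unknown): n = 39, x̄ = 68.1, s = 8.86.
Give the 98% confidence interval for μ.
(64.65, 71.55)

t-interval (σ unknown):
df = n - 1 = 38
t* = 2.429 for 98% confidence

Margin of error = t* · s/√n = 2.429 · 8.86/√39 = 3.45

CI: (64.65, 71.55)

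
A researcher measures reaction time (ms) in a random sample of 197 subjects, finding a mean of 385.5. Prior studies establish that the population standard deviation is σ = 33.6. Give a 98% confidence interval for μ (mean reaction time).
(379.93, 391.07)

z-interval (σ known):
z* = 2.326 for 98% confidence

Margin of error = z* · σ/√n = 2.326 · 33.6/√197 = 5.57

CI: (385.5 - 5.57, 385.5 + 5.57) = (379.93, 391.07)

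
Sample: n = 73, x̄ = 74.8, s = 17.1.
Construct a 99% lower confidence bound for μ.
μ ≥ 70.04

Lower bound (one-sided):
t* = 2.379 (one-sided for 99%)
Lower bound = x̄ - t* · s/√n = 74.8 - 2.379 · 17.1/√73 = 70.04

We are 99% confident that μ ≥ 70.04.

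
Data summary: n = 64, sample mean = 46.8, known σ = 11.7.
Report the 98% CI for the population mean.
(43.40, 50.20)

z-interval (σ known):
z* = 2.326 for 98% confidence

Margin of error = z* · σ/√n = 2.326 · 11.7/√64 = 3.40

CI: (46.8 - 3.40, 46.8 + 3.40) = (43.40, 50.20)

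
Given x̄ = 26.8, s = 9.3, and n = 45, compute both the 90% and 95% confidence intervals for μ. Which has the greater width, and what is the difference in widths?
95% CI is wider by 0.93

df = 44
90% CI: t* = 1.680, (24.47, 29.13), width = 2 · t* · s/√n = 4.66
95% CI: t* = 2.015, (24.01, 29.59), width = 2 · t* · s/√n = 5.59

The 95% CI is wider by 5.59 - 4.66 = 0.93.
Higher confidence requires a wider interval.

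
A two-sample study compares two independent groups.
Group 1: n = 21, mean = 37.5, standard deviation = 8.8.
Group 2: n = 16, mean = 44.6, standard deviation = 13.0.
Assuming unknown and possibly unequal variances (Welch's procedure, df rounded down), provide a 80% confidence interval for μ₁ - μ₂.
(-12.07, -2.13)

Difference: x̄₁ - x̄₂ = -7.10
SE = √(s₁²/n₁ + s₂²/n₂) = √(8.8²/21 + 13.0²/16) = 3.7749
df = 25.02 → 25 (Welch–Satterthwaite, rounded down)
t* = 1.316

CI: -7.10 ± 1.316 · 3.7749 = -7.10 ± 4.97 = (-12.07, -2.13)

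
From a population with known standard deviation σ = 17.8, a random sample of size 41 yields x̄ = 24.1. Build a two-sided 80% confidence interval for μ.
(20.54, 27.66)

z-interval (σ known):
z* = 1.282 for 80% confidence

Margin of error = z* · σ/√n = 1.282 · 17.8/√41 = 3.56

CI: (24.1 - 3.56, 24.1 + 3.56) = (20.54, 27.66)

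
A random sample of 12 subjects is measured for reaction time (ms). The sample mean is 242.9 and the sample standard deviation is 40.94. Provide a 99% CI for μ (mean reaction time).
(206.19, 279.61)

t-interval (σ unknown):
df = n - 1 = 11
t* = 3.106 for 99% confidence

Margin of error = t* · s/√n = 3.106 · 40.94/√12 = 36.71

CI: (206.19, 279.61)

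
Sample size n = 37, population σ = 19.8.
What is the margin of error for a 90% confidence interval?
Margin of error = 5.35

Margin of error = z* · σ/√n
= 1.645 · 19.8/√37
= 1.645 · 19.8/6.0828
= 5.35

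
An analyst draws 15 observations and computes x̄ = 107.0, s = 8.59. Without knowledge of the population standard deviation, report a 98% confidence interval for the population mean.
(101.18, 112.82)

t-interval (σ unknown):
df = n - 1 = 14
t* = 2.624 for 98% confidence

Margin of error = t* · s/√n = 2.624 · 8.59/√15 = 5.82

CI: (101.18, 112.82)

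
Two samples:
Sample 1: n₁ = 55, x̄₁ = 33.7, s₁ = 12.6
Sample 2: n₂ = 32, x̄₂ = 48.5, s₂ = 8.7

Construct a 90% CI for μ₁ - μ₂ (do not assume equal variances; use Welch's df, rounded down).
(-18.61, -10.99)

Difference: x̄₁ - x̄₂ = -14.80
SE = √(s₁²/n₁ + s₂²/n₂) = √(12.6²/55 + 8.7²/32) = 2.2917
df = 82.39 → 82 (Welch–Satterthwaite, rounded down)
t* = 1.664

CI: -14.80 ± 1.664 · 2.2917 = -14.80 ± 3.81 = (-18.61, -10.99)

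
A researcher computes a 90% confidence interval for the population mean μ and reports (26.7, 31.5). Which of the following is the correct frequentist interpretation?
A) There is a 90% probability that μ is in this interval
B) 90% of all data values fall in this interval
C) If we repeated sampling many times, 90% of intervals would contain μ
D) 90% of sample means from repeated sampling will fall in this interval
C

A) Wrong — μ is fixed; the randomness lives in the interval, not in μ.
B) Wrong — a CI is about the parameter μ, not individual data values.
C) Correct — this is the frequentist long-run coverage interpretation.
D) Wrong — coverage applies to intervals containing μ, not to future x̄ values.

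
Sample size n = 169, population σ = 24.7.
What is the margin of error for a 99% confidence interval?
Margin of error = 4.89

Margin of error = z* · σ/√n
= 2.576 · 24.7/√169
= 2.576 · 24.7/13.0000
= 4.89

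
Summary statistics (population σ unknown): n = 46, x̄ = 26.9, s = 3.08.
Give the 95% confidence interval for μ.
(25.99, 27.81)

t-interval (σ unknown):
df = n - 1 = 45
t* = 2.014 for 95% confidence

Margin of error = t* · s/√n = 2.014 · 3.08/√46 = 0.91

CI: (25.99, 27.81)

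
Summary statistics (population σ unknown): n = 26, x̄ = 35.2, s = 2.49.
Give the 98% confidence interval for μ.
(33.99, 36.41)

t-interval (σ unknown):
df = n - 1 = 25
t* = 2.485 for 98% confidence

Margin of error = t* · s/√n = 2.485 · 2.49/√26 = 1.21

CI: (33.99, 36.41)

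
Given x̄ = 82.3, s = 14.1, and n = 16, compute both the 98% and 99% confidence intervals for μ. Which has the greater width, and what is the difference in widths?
99% CI is wider by 2.44

df = 15
98% CI: t* = 2.602, (73.13, 91.47), width = 2 · t* · s/√n = 18.34
99% CI: t* = 2.947, (71.91, 92.69), width = 2 · t* · s/√n = 20.78

The 99% CI is wider by 20.78 - 18.34 = 2.44.
Higher confidence requires a wider interval.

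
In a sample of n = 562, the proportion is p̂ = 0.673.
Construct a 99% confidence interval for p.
(0.622, 0.724)

Proportion CI:
SE = √(p̂(1-p̂)/n) = √(0.673 · 0.327 / 562) = 0.01979

z* = 2.576
Margin = z* · SE = 2.576 · 0.01979 = 0.0510

CI: 0.673 ± 0.0510 = (0.622, 0.724)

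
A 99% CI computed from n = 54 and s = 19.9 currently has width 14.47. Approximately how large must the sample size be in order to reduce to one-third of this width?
n ≈ 486

CI width ∝ 1/√n
To reduce width by factor 3, need √n to grow by 3 → need 3² = 9 times as many samples.

Current: n = 54, width = 14.47
New: n = 486, width ≈ 4.67

Width reduced by factor of 14.47/4.67 = 3.10.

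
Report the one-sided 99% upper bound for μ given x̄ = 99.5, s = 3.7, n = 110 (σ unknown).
μ ≤ 100.33

Upper bound (one-sided):
t* = 2.361 (one-sided for 99%)
Upper bound = x̄ + t* · s/√n = 99.5 + 2.361 · 3.7/√110 = 100.33

We are 99% confident that μ ≤ 100.33.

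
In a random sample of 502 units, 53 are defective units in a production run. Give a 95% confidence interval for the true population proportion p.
(0.079, 0.132)

Proportion CI:
p̂ = 53/502 = 0.10558
SE = √(p̂(1-p̂)/n) = √(0.10558 · 0.89442 / 502) = 0.01372

z* = 1.960
Margin = z* · SE = 1.960 · 0.01372 = 0.0269

CI: 0.10558 ± 0.0269 = (0.079, 0.132)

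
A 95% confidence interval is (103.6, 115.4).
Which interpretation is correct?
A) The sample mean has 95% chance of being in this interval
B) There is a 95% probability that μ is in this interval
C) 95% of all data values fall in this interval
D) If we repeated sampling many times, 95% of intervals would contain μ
D

A) Wrong — x̄ is observed and sits in the interval by construction.
B) Wrong — μ is fixed; the randomness lives in the interval, not in μ.
C) Wrong — a CI is about the parameter μ, not individual data values.
D) Correct — this is the frequentist long-run coverage interpretation.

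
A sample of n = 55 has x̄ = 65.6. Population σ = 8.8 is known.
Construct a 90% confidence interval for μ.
(63.65, 67.55)

z-interval (σ known):
z* = 1.645 for 90% confidence

Margin of error = z* · σ/√n = 1.645 · 8.8/√55 = 1.95

CI: (65.6 - 1.95, 65.6 + 1.95) = (63.65, 67.55)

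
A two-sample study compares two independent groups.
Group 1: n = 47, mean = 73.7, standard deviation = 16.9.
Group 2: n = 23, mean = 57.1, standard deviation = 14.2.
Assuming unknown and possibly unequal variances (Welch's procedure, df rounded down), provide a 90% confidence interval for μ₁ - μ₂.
(10.15, 23.05)

Difference: x̄₁ - x̄₂ = 16.60
SE = √(s₁²/n₁ + s₂²/n₂) = √(16.9²/47 + 14.2²/23) = 3.8528
df = 51.28 → 51 (Welch–Satterthwaite, rounded down)
t* = 1.675

CI: 16.60 ± 1.675 · 3.8528 = 16.60 ± 6.45 = (10.15, 23.05)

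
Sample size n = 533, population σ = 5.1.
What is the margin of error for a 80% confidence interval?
Margin of error = 0.28

Margin of error = z* · σ/√n
= 1.282 · 5.1/√533
= 1.282 · 5.1/23.0868
= 0.28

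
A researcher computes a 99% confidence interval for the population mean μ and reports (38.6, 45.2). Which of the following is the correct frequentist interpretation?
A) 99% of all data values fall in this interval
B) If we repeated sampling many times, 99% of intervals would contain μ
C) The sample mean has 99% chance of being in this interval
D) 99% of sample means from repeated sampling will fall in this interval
B

A) Wrong — a CI is about the parameter μ, not individual data values.
B) Correct — this is the frequentist long-run coverage interpretation.
C) Wrong — x̄ is observed and sits in the interval by construction.
D) Wrong — coverage applies to intervals containing μ, not to future x̄ values.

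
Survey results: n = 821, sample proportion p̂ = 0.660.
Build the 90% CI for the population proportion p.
(0.633, 0.687)

Proportion CI:
SE = √(p̂(1-p̂)/n) = √(0.660 · 0.340 / 821) = 0.01653

z* = 1.645
Margin = z* · SE = 1.645 · 0.01653 = 0.0272

CI: 0.660 ± 0.0272 = (0.633, 0.687)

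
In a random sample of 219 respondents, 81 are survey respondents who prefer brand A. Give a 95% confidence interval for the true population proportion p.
(0.306, 0.434)

Proportion CI:
p̂ = 81/219 = 0.36986
SE = √(p̂(1-p̂)/n) = √(0.36986 · 0.63014 / 219) = 0.03262

z* = 1.960
Margin = z* · SE = 1.960 · 0.03262 = 0.0639

CI: 0.36986 ± 0.0639 = (0.306, 0.434)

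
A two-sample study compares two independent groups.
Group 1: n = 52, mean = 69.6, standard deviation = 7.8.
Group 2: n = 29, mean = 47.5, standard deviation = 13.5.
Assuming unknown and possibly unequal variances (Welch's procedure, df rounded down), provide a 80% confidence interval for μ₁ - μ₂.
(18.54, 25.66)

Difference: x̄₁ - x̄₂ = 22.10
SE = √(s₁²/n₁ + s₂²/n₂) = √(7.8²/52 + 13.5²/29) = 2.7303
df = 38.66 → 38 (Welch–Satterthwaite, rounded down)
t* = 1.304

CI: 22.10 ± 1.304 · 2.7303 = 22.10 ± 3.56 = (18.54, 25.66)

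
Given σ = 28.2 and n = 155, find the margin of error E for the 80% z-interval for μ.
Margin of error = 2.90

Margin of error = z* · σ/√n
= 1.282 · 28.2/√155
= 1.282 · 28.2/12.4499
= 2.90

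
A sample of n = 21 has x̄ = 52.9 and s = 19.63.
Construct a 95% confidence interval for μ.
(43.96, 61.84)

t-interval (σ unknown):
df = n - 1 = 20
t* = 2.086 for 95% confidence

Margin of error = t* · s/√n = 2.086 · 19.63/√21 = 8.94

CI: (43.96, 61.84)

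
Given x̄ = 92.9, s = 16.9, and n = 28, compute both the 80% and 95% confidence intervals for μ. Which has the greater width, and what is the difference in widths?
95% CI is wider by 4.72

df = 27
80% CI: t* = 1.314, (88.70, 97.10), width = 2 · t* · s/√n = 8.39
95% CI: t* = 2.052, (86.35, 99.45), width = 2 · t* · s/√n = 13.11

The 95% CI is wider by 13.11 - 8.39 = 4.72.
Higher confidence requires a wider interval.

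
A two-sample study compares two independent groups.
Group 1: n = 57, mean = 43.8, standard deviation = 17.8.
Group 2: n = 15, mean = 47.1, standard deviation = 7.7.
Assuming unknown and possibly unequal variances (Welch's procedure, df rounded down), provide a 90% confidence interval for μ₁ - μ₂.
(-8.46, 1.86)

Difference: x̄₁ - x̄₂ = -3.30
SE = √(s₁²/n₁ + s₂²/n₂) = √(17.8²/57 + 7.7²/15) = 3.0840
df = 54.24 → 54 (Welch–Satterthwaite, rounded down)
t* = 1.674

CI: -3.30 ± 1.674 · 3.0840 = -3.30 ± 5.16 = (-8.46, 1.86)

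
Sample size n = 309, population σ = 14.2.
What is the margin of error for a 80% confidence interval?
Margin of error = 1.04

Margin of error = z* · σ/√n
= 1.282 · 14.2/√309
= 1.282 · 14.2/17.5784
= 1.04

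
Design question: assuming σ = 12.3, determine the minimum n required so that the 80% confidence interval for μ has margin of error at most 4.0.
n ≥ 16

For margin E ≤ 4.0:
n ≥ (z* · σ / E)²
n ≥ (1.282 · 12.3 / 4.0)²
n ≥ 15.54

Minimum n = 16 (rounding up)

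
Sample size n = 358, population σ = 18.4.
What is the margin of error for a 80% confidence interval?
Margin of error = 1.25

Margin of error = z* · σ/√n
= 1.282 · 18.4/√358
= 1.282 · 18.4/18.9209
= 1.25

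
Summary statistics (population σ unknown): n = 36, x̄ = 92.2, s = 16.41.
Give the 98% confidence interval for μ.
(85.53, 98.87)

t-interval (σ unknown):
df = n - 1 = 35
t* = 2.438 for 98% confidence

Margin of error = t* · s/√n = 2.438 · 16.41/√36 = 6.67

CI: (85.53, 98.87)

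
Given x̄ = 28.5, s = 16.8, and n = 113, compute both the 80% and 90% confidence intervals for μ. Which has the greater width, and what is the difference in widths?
90% CI is wider by 1.17

df = 112
80% CI: t* = 1.289, (26.46, 30.54), width = 2 · t* · s/√n = 4.07
90% CI: t* = 1.659, (25.88, 31.12), width = 2 · t* · s/√n = 5.24

The 90% CI is wider by 5.24 - 4.07 = 1.17.
Higher confidence requires a wider interval.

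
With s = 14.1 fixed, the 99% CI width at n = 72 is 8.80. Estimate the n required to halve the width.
n ≈ 288

CI width ∝ 1/√n
To reduce width by factor 2, need √n to grow by 2 → need 2² = 4 times as many samples.

Current: n = 72, width = 8.80
New: n = 288, width ≈ 4.31

Width reduced by factor of 8.80/4.31 = 2.04.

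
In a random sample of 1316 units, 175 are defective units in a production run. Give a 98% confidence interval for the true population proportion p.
(0.111, 0.155)

Proportion CI:
p̂ = 175/1316 = 0.13298
SE = √(p̂(1-p̂)/n) = √(0.13298 · 0.86702 / 1316) = 0.00936

z* = 2.326
Margin = z* · SE = 2.326 · 0.00936 = 0.0218

CI: 0.13298 ± 0.0218 = (0.111, 0.155)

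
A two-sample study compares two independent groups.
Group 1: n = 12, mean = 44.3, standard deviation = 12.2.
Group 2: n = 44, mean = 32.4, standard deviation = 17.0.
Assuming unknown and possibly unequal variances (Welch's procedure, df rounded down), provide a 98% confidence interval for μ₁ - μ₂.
(1.05, 22.75)

Difference: x̄₁ - x̄₂ = 11.90
SE = √(s₁²/n₁ + s₂²/n₂) = √(12.2²/12 + 17.0²/44) = 4.3556
df = 24.01 → 24 (Welch–Satterthwaite, rounded down)
t* = 2.492

CI: 11.90 ± 2.492 · 4.3556 = 11.90 ± 10.85 = (1.05, 22.75)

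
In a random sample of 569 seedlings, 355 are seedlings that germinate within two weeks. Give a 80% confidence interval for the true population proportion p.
(0.598, 0.650)

Proportion CI:
p̂ = 355/569 = 0.62390
SE = √(p̂(1-p̂)/n) = √(0.62390 · 0.37610 / 569) = 0.02031

z* = 1.282
Margin = z* · SE = 1.282 · 0.02031 = 0.0260

CI: 0.62390 ± 0.0260 = (0.598, 0.650)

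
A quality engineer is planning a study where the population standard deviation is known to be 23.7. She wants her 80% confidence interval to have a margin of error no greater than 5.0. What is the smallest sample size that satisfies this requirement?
n ≥ 37

For margin E ≤ 5.0:
n ≥ (z* · σ / E)²
n ≥ (1.282 · 23.7 / 5.0)²
n ≥ 36.93

Minimum n = 37 (rounding up)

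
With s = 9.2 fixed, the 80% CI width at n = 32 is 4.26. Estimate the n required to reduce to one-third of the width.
n ≈ 288

CI width ∝ 1/√n
To reduce width by factor 3, need √n to grow by 3 → need 3² = 9 times as many samples.

Current: n = 32, width = 4.26
New: n = 288, width ≈ 1.39

Width reduced by factor of 4.26/1.39 = 3.06.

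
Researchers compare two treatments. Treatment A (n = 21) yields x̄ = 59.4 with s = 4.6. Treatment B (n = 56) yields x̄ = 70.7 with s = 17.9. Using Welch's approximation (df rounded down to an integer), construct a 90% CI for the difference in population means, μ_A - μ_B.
(-15.62, -6.98)

Difference: x̄₁ - x̄₂ = -11.30
SE = √(s₁²/n₁ + s₂²/n₂) = √(4.6²/21 + 17.9²/56) = 2.5941
df = 70.10 → 70 (Welch–Satterthwaite, rounded down)
t* = 1.667

CI: -11.30 ± 1.667 · 2.5941 = -11.30 ± 4.32 = (-15.62, -6.98)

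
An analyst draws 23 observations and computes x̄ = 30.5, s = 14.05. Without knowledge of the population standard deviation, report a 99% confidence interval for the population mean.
(22.24, 38.76)

t-interval (σ unknown):
df = n - 1 = 22
t* = 2.819 for 99% confidence

Margin of error = t* · s/√n = 2.819 · 14.05/√23 = 8.26

CI: (22.24, 38.76)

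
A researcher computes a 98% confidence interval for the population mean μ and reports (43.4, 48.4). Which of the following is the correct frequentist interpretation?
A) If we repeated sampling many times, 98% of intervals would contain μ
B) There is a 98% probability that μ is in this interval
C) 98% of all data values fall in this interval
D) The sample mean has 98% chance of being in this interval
A

A) Correct — this is the frequentist long-run coverage interpretation.
B) Wrong — μ is fixed; the randomness lives in the interval, not in μ.
C) Wrong — a CI is about the parameter μ, not individual data values.
D) Wrong — x̄ is observed and sits in the interval by construction.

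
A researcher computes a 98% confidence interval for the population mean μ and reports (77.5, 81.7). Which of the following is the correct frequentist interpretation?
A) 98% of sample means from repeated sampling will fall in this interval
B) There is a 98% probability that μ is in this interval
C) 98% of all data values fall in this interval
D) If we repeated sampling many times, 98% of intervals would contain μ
D

A) Wrong — coverage applies to intervals containing μ, not to future x̄ values.
B) Wrong — μ is fixed; the randomness lives in the interval, not in μ.
C) Wrong — a CI is about the parameter μ, not individual data values.
D) Correct — this is the frequentist long-run coverage interpretation.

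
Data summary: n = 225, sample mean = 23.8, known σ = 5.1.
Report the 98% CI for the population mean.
(23.01, 24.59)

z-interval (σ known):
z* = 2.326 for 98% confidence

Margin of error = z* · σ/√n = 2.326 · 5.1/√225 = 0.79

CI: (23.8 - 0.79, 23.8 + 0.79) = (23.01, 24.59)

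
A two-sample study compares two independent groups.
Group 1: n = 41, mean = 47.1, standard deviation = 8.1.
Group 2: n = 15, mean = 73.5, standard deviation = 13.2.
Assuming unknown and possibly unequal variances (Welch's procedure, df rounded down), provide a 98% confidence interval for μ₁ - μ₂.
(-35.68, -17.12)

Difference: x̄₁ - x̄₂ = -26.40
SE = √(s₁²/n₁ + s₂²/n₂) = √(8.1²/41 + 13.2²/15) = 3.6354
df = 18.00 → 18 (Welch–Satterthwaite, rounded down)
t* = 2.552

CI: -26.40 ± 2.552 · 3.6354 = -26.40 ± 9.28 = (-35.68, -17.12)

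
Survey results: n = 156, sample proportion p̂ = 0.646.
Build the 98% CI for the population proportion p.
(0.557, 0.735)

Proportion CI:
SE = √(p̂(1-p̂)/n) = √(0.646 · 0.354 / 156) = 0.03829

z* = 2.326
Margin = z* · SE = 2.326 · 0.03829 = 0.0891

CI: 0.646 ± 0.0891 = (0.557, 0.735)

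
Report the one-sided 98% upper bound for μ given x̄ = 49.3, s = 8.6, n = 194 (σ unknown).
μ ≤ 50.58

Upper bound (one-sided):
t* = 2.068 (one-sided for 98%)
Upper bound = x̄ + t* · s/√n = 49.3 + 2.068 · 8.6/√194 = 50.58

We are 98% confident that μ ≤ 50.58.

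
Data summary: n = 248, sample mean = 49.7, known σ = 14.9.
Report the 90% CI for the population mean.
(48.14, 51.26)

z-interval (σ known):
z* = 1.645 for 90% confidence

Margin of error = z* · σ/√n = 1.645 · 14.9/√248 = 1.56

CI: (49.7 - 1.56, 49.7 + 1.56) = (48.14, 51.26)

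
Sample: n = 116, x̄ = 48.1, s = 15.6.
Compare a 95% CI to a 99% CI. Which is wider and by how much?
99% CI is wider by 1.85

df = 115
95% CI: t* = 1.981, (45.23, 50.97), width = 2 · t* · s/√n = 5.74
99% CI: t* = 2.619, (44.31, 51.89), width = 2 · t* · s/√n = 7.59

The 99% CI is wider by 7.59 - 5.74 = 1.85.
Higher confidence requires a wider interval.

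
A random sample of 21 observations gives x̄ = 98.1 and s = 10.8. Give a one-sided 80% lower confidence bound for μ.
μ ≥ 96.07

Lower bound (one-sided):
t* = 0.860 (one-sided for 80%)
Lower bound = x̄ - t* · s/√n = 98.1 - 0.860 · 10.8/√21 = 96.07

We are 80% confident that μ ≥ 96.07.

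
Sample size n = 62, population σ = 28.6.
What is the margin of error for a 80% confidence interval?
Margin of error = 4.66

Margin of error = z* · σ/√n
= 1.282 · 28.6/√62
= 1.282 · 28.6/7.8740
= 4.66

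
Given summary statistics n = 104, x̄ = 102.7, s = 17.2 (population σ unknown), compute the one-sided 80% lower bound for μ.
μ ≥ 101.27

Lower bound (one-sided):
t* = 0.845 (one-sided for 80%)
Lower bound = x̄ - t* · s/√n = 102.7 - 0.845 · 17.2/√104 = 101.27

We are 80% confident that μ ≥ 101.27.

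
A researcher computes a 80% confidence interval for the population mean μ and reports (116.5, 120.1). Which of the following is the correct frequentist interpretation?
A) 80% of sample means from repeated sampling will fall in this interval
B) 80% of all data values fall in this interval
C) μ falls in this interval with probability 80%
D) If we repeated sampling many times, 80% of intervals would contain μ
D

A) Wrong — coverage applies to intervals containing μ, not to future x̄ values.
B) Wrong — a CI is about the parameter μ, not individual data values.
C) Wrong — μ is fixed; the randomness lives in the interval, not in μ.
D) Correct — this is the frequentist long-run coverage interpretation.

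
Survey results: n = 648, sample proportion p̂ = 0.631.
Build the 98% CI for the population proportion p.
(0.587, 0.675)

Proportion CI:
SE = √(p̂(1-p̂)/n) = √(0.631 · 0.369 / 648) = 0.01896

z* = 2.326
Margin = z* · SE = 2.326 · 0.01896 = 0.0441

CI: 0.631 ± 0.0441 = (0.587, 0.675)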